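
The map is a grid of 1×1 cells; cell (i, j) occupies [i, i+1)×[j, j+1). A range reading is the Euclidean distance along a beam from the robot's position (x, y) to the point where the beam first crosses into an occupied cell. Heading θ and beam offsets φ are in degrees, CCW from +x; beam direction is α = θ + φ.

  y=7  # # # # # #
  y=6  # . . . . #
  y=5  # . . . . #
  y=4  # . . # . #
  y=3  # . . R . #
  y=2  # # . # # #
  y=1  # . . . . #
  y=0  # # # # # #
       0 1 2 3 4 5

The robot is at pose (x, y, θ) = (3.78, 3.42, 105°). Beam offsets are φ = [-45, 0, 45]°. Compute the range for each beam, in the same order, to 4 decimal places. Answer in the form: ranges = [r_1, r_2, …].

beam 1: φ=-45°, α=60°
  cosα=0.5000 sinα=0.8660 | (3,3) | tMaxX 0.4400 tMaxY 0.6697 | tΔX 2.0000 tΔY 1.1547
    t=0.4400 [x] (4,3)
    t=0.6697 [y] (4,4)
    t=1.8244 [y] (4,5)
    t=2.4400 [x] (5,5) — stop
  → r_1 = 2.4400
beam 2: φ=0°, α=105°
  cosα=-0.2588 sinα=0.9659 | (3,3) | tMaxX 3.0137 tMaxY 0.6005 | tΔX 3.8637 tΔY 1.0353
    t=0.6005 [y] (3,4) — stop
  → r_2 = 0.6005
beam 3: φ=45°, α=150°
  cosα=-0.8660 sinα=0.5000 | (3,3) | tMaxX 0.9007 tMaxY 1.1600 | tΔX 1.1547 tΔY 2.0000
    t=0.9007 [x] (2,3)
    t=1.1600 [y] (2,4)
    t=2.0554 [x] (1,4)
    t=3.1600 [y] (1,5)
    t=3.2101 [x] (0,5) — stop
  → r_3 = 3.2101

ranges = [2.4400, 0.6005, 3.2101]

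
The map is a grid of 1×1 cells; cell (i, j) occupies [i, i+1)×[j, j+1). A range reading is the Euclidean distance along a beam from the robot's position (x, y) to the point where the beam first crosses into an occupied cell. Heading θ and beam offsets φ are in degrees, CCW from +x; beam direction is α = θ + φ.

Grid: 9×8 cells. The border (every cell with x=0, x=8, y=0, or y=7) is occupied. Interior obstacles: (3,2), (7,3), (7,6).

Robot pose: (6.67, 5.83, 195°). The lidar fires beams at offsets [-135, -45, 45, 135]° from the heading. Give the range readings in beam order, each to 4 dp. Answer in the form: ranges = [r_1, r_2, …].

beam 1: φ=-135°, α=60°
  cosα=0.5000 sinα=0.8660 | (6,5) | tMaxX 0.6600 tMaxY 0.1963 | tΔX 2.0000 tΔY 1.1547
    t=0.1963 [y] (6,6)
    t=0.6600 [x] (7,6) — stop
  → r_1 = 0.6600
beam 2: φ=-45°, α=150°
  cosα=-0.8660 sinα=0.5000 | (6,5) | tMaxX 0.7736 tMaxY 0.3400 | tΔX 1.1547 tΔY 2.0000
    t=0.3400 [y] (6,6)
    t=0.7736 [x] (5,6)
    t=1.9283 [x] (4,6)
    t=2.3400 [y] (4,7) — stop
  → r_2 = 2.3400
beam 3: φ=45°, α=240°
  cosα=-0.5000 sinα=-0.8660 | (6,5) | tMaxX 1.3400 tMaxY 0.9584 | tΔX 2.0000 tΔY 1.1547
    t=0.9584 [y] (6,4)
    t=1.3400 [x] (5,4)
    t=2.1131 [y] (5,3)
    t=3.2678 [y] (5,2)
    t=3.3400 [x] (4,2)
    t=4.4225 [y] (4,1)
    t=5.3400 [x] (3,1)
    t=5.5772 [y] (3,0) — stop
  → r_3 = 5.5772
beam 4: φ=135°, α=330°
  cosα=0.8660 sinα=-0.5000 | (6,5) | tMaxX 0.3811 tMaxY 1.6600 | tΔX 1.1547 tΔY 2.0000
    t=0.3811 [x] (7,5)
    t=1.5358 [x] (8,5) — stop
  → r_4 = 1.5358

ranges = [0.6600, 2.3400, 5.5772, 1.5358]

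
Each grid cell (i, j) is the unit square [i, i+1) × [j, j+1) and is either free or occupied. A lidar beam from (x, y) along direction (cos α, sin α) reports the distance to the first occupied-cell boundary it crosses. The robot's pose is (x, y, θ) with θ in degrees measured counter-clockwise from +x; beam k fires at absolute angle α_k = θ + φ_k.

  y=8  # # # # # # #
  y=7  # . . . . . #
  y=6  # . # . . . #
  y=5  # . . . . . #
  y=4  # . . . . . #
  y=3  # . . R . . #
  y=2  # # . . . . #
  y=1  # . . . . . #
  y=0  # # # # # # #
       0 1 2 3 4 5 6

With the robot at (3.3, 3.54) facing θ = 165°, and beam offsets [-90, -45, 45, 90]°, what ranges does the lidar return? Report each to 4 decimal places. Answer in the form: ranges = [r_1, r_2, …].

beam 1: φ=-90°, α=75°
  d=(0.2588,0.9659)  start (3,3)  tX=2.7046 tY=0.4762  stride 1/|dx|=3.8637 1/|dy|=1.0353
    cross y-line → (3,4), t=0.4762
    cross y-line → (3,5), t=1.5115
    cross y-line → (3,6), t=2.5468
    cross x-line → (4,6), t=2.7046
    cross y-line → (4,7), t=3.5821
    cross y-line → (4,8), t=4.6173 (wall)
  → r_1 = 4.6173
beam 2: φ=-45°, α=120°
  d=(-0.5000,0.8660)  start (3,3)  tX=0.6000 tY=0.5312  stride 1/|dx|=2.0000 1/|dy|=1.1547
    cross y-line → (3,4), t=0.5312
    cross x-line → (2,4), t=0.6000
    cross y-line → (2,5), t=1.6859
    cross x-line → (1,5), t=2.6000
    cross y-line → (1,6), t=2.8406
    cross y-line → (1,7), t=3.9953
    cross x-line → (0,7), t=4.6000 (wall)
  → r_2 = 4.6000
beam 3: φ=45°, α=210°
  d=(-0.8660,-0.5000)  start (3,3)  tX=0.3464 tY=1.0800  stride 1/|dx|=1.1547 1/|dy|=2.0000
    cross x-line → (2,3), t=0.3464
    cross y-line → (2,2), t=1.0800
    cross x-line → (1,2), t=1.5011 (wall)
  → r_3 = 1.5011
beam 4: φ=90°, α=255°
  d=(-0.2588,-0.9659)  start (3,3)  tX=1.1591 tY=0.5590  stride 1/|dx|=3.8637 1/|dy|=1.0353
    cross y-line → (3,2), t=0.5590
    cross x-line → (2,2), t=1.1591
    cross y-line → (2,1), t=1.5943
    cross y-line → (2,0), t=2.6296 (wall)
  → r_4 = 2.6296

ranges = [4.6173, 4.6000, 1.5011, 2.6296]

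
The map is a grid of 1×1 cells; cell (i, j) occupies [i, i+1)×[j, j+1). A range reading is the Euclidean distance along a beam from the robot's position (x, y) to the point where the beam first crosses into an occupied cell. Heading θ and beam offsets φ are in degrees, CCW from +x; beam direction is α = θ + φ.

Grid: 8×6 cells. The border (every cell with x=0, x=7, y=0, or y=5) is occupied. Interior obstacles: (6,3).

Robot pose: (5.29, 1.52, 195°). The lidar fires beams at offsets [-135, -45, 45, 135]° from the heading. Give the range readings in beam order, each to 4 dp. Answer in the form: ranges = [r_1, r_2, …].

ranges = [1.7090, 4.9537, 0.6004, 1.0400]

beam 1: φ=-135°, α=60°
  d=(0.5000,0.8660)  start (5,1)  tX=1.4200 tY=0.5543  stride 1/|dx|=2.0000 1/|dy|=1.1547
    cross y-line → (5,2), t=0.5543
    cross x-line → (6,2), t=1.4200
    cross y-line → (6,3), t=1.7090 (wall)
  → r_1 = 1.7090
beam 2: φ=-45°, α=150°
  d=(-0.8660,0.5000)  start (5,1)  tX=0.3349 tY=0.9600  stride 1/|dx|=1.1547 1/|dy|=2.0000
    cross x-line → (4,1), t=0.3349
    cross y-line → (4,2), t=0.9600
    cross x-line → (3,2), t=1.4896
    cross x-line → (2,2), t=2.6443
    cross y-line → (2,3), t=2.9600
    cross x-line → (1,3), t=3.7990
    cross x-line → (0,3), t=4.9537 (wall)
  → r_2 = 4.9537
beam 3: φ=45°, α=240°
  d=(-0.5000,-0.8660)  start (5,1)  tX=0.5800 tY=0.6004  stride 1/|dx|=2.0000 1/|dy|=1.1547
    cross x-line → (4,1), t=0.5800
    cross y-line → (4,0), t=0.6004 (wall)
  → r_3 = 0.6004
beam 4: φ=135°, α=330°
  d=(0.8660,-0.5000)  start (5,1)  tX=0.8198 tY=1.0400  stride 1/|dx|=1.1547 1/|dy|=2.0000
    cross x-line → (6,1), t=0.8198
    cross y-line → (6,0), t=1.0400 (wall)
  → r_4 = 1.0400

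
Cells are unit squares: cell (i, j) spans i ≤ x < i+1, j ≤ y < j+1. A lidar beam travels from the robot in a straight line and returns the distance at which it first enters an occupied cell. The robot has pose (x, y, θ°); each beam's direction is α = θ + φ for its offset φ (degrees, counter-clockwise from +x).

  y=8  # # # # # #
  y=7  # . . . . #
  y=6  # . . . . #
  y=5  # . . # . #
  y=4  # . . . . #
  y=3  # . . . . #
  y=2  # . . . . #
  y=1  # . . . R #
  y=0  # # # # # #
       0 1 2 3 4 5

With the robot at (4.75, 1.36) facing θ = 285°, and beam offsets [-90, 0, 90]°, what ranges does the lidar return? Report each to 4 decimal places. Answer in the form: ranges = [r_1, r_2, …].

ranges = [1.3909, 0.3727, 0.2588]

beam 1: φ=-90°, α=195°
  d=(-0.9659,-0.2588)  start (4,1)  tX=0.7765 tY=1.3909  stride 1/|dx|=1.0353 1/|dy|=3.8637
    cross x-line → (3,1), t=0.7765
    cross y-line → (3,0), t=1.3909 (wall)
  → r_1 = 1.3909
beam 2: φ=0°, α=285°
  d=(0.2588,-0.9659)  start (4,1)  tX=0.9659 tY=0.3727  stride 1/|dx|=3.8637 1/|dy|=1.0353
    cross y-line → (4,0), t=0.3727 (wall)
  → r_2 = 0.3727
beam 3: φ=90°, α=15°
  d=(0.9659,0.2588)  start (4,1)  tX=0.2588 tY=2.4728  stride 1/|dx|=1.0353 1/|dy|=3.8637
    cross x-line → (5,1), t=0.2588 (wall)
  → r_3 = 0.2588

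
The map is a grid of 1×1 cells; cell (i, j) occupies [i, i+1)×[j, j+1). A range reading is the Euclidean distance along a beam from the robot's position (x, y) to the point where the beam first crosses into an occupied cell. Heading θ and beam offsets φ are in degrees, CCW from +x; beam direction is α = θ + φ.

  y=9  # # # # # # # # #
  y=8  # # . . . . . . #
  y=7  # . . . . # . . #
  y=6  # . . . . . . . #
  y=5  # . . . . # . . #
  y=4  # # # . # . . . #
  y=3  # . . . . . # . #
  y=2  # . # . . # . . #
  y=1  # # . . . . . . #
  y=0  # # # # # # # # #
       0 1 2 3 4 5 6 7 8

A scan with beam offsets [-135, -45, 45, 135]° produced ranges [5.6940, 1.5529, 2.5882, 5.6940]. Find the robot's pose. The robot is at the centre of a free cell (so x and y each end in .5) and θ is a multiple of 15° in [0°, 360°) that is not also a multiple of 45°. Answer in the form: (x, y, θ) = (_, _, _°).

The pose lattice has 46·16 = 736 candidates. Test each by forward raycasting.
  (1.5, 6.5, 105°): beam 1 = 3.0000 ≠ 5.6940 ✗
  (3.5, 1.5, 15°): beam 1 = 0.5774 ≠ 5.6940 ✗
  (7.5, 1.5, 330°): beam 1 = 1.9319 ≠ 5.6940 ✗
  (5.5, 4.5, 150°): beam 1 = 2.5882 ≠ 5.6940 ✗
  …
  (6.5, 6.5, 60°): r_1=5.6940, r_2=1.5529, r_3=2.5882, r_4=5.6940 — all match ✓
Unique over the lattice → pose = (6.5, 6.5, 60°).

(x, y, θ) = (6.5, 6.5, 60°)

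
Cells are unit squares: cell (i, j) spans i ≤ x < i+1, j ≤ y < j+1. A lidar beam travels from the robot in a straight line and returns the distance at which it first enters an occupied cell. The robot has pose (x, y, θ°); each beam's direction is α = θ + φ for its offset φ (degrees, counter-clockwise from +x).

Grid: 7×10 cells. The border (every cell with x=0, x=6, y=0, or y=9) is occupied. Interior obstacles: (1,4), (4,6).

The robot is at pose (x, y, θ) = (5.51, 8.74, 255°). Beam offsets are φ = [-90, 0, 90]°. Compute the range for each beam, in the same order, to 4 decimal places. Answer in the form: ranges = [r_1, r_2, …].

ranges = [1.0046, 1.9705, 0.5073]

beam 1: φ=-90°, α=165°
  cosα=-0.9659 sinα=0.2588 | (5,8) | tMaxX 0.5280 tMaxY 1.0046 | tΔX 1.0353 tΔY 3.8637
    t=0.5280 [x] (4,8)
    t=1.0046 [y] (4,9) — stop
  → r_1 = 1.0046
beam 2: φ=0°, α=255°
  cosα=-0.2588 sinα=-0.9659 | (5,8) | tMaxX 1.9705 tMaxY 0.7661 | tΔX 3.8637 tΔY 1.0353
    t=0.7661 [y] (5,7)
    t=1.8014 [y] (5,6)
    t=1.9705 [x] (4,6) — stop
  → r_2 = 1.9705
beam 3: φ=90°, α=345°
  cosα=0.9659 sinα=-0.2588 | (5,8) | tMaxX 0.5073 tMaxY 2.8591 | tΔX 1.0353 tΔY 3.8637
    t=0.5073 [x] (6,8) — stop
  → r_3 = 0.5073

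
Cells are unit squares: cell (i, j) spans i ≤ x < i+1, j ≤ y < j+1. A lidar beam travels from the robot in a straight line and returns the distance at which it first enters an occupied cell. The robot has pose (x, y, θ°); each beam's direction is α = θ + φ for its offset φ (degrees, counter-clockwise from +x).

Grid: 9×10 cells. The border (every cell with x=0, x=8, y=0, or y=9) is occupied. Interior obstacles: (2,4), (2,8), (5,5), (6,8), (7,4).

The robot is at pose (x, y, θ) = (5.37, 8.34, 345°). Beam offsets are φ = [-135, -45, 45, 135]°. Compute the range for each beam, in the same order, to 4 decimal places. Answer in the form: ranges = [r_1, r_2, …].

ranges = [5.0460, 3.8567, 0.7275, 0.7621]

beam 1: φ=-135°, α=210°
  direction (-0.8660, -0.5000); cell (5,8); t to first gridline: x 0.4272, y 0.6800 (then +1.1547 / +2.0000)
    (4,8) via x @ 0.4272
    (4,7) via y @ 0.6800
    (3,7) via x @ 1.5819
    (3,6) via y @ 2.6800
    (2,6) via x @ 2.7366
    (1,6) via x @ 3.8913
    (1,5) via y @ 4.6800
    (0,5) via x @ 5.0460  # hit
  → r_1 = 5.0460
beam 2: φ=-45°, α=300°
  direction (0.5000, -0.8660); cell (5,8); t to first gridline: x 1.2600, y 0.3926 (then +2.0000 / +1.1547)
    (5,7) via y @ 0.3926
    (6,7) via x @ 1.2600
    (6,6) via y @ 1.5473
    (6,5) via y @ 2.7020
    (7,5) via x @ 3.2600
    (7,4) via y @ 3.8567  # hit
  → r_2 = 3.8567
beam 3: φ=45°, α=30°
  direction (0.8660, 0.5000); cell (5,8); t to first gridline: x 0.7275, y 1.3200 (then +1.1547 / +2.0000)
    (6,8) via x @ 0.7275  # hit
  → r_3 = 0.7275
beam 4: φ=135°, α=120°
  direction (-0.5000, 0.8660); cell (5,8); t to first gridline: x 0.7400, y 0.7621 (then +2.0000 / +1.1547)
    (4,8) via x @ 0.7400
    (4,9) via y @ 0.7621  # hit
  → r_4 = 0.7621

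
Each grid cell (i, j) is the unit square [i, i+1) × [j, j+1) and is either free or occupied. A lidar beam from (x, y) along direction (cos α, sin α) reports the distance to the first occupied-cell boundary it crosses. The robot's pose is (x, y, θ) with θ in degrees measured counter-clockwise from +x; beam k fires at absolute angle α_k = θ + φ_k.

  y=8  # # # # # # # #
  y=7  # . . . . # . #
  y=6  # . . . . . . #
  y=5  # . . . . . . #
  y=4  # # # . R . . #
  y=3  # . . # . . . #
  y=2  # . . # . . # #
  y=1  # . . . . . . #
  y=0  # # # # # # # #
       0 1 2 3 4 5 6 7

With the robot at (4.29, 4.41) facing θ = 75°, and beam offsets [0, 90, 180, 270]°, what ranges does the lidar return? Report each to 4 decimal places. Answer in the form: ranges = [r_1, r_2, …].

beam 1: φ=0°, α=75°
  direction (0.2588, 0.9659); cell (4,4); t to first gridline: x 2.7432, y 0.6108 (then +3.8637 / +1.0353)
    (4,5) via y @ 0.6108
    (4,6) via y @ 1.6461
    (4,7) via y @ 2.6814
    (5,7) via x @ 2.7432  # hit
  → r_1 = 2.7432
beam 2: φ=90°, α=165°
  direction (-0.9659, 0.2588); cell (4,4); t to first gridline: x 0.3002, y 2.2796 (then +1.0353 / +3.8637)
    (3,4) via x @ 0.3002
    (2,4) via x @ 1.3355  # hit
  → r_2 = 1.3355
beam 3: φ=180°, α=255°
  direction (-0.2588, -0.9659); cell (4,4); t to first gridline: x 1.1205, y 0.4245 (then +3.8637 / +1.0353)
    (4,3) via y @ 0.4245
    (3,3) via x @ 1.1205  # hit
  → r_3 = 1.1205
beam 4: φ=270°, α=345°
  direction (0.9659, -0.2588); cell (4,4); t to first gridline: x 0.7350, y 1.5841 (then +1.0353 / +3.8637)
    (5,4) via x @ 0.7350
    (5,3) via y @ 1.5841
    (6,3) via x @ 1.7703
    (7,3) via x @ 2.8056  # hit
  → r_4 = 2.8056

ranges = [2.7432, 1.3355, 1.1205, 2.8056]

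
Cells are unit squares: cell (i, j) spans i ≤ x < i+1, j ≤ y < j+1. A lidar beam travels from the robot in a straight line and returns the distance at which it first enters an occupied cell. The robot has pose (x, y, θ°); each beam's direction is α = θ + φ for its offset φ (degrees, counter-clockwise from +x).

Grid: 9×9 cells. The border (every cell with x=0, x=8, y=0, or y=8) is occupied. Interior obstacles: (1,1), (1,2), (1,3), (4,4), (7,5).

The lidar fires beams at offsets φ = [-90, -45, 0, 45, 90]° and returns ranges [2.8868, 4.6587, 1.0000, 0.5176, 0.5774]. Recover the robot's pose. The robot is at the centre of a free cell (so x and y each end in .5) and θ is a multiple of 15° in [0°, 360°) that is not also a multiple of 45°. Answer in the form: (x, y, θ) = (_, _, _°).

Candidates: 44 free-cell centres × 16 headings = 704 poses. Raycast each; keep the one whose scan matches to 4 dp.
  (5.5, 5.5, 15°): beam 1 = 4.6587 ≠ 2.8868 ✗
  (2.5, 7.5, 120°): beam 1 = 1.0000 ≠ 2.8868 ✗
  (2.5, 7.5, 300°): beam 1 = 1.7321 ≠ 2.8868 ✗
  (6.5, 5.5, 330°): beam 1 = 5.1962 ≠ 2.8868 ✗
  …
  (3.5, 7.5, 30°): r_1=2.8868, r_2=4.6587, r_3=1.0000, r_4=0.5176, r_5=0.5774 — all match ✓
Unique over the lattice → pose = (3.5, 7.5, 30°).

(x, y, θ) = (3.5, 7.5, 30°)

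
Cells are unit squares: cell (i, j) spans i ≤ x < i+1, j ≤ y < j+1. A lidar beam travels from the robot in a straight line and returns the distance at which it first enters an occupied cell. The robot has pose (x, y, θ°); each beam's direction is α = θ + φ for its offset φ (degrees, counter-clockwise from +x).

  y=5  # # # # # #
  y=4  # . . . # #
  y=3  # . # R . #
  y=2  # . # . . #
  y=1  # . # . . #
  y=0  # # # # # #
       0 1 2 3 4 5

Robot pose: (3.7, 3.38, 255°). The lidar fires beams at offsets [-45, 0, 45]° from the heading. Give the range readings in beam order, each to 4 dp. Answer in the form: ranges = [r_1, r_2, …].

ranges = [0.8083, 2.4640, 2.6000]

beam 1: φ=-45°, α=210°
  d=(-0.8660,-0.5000)  start (3,3)  tX=0.8083 tY=0.7600  stride 1/|dx|=1.1547 1/|dy|=2.0000
    cross y-line → (3,2), t=0.7600
    cross x-line → (2,2), t=0.8083 (wall)
  → r_1 = 0.8083
beam 2: φ=0°, α=255°
  d=(-0.2588,-0.9659)  start (3,3)  tX=2.7046 tY=0.3934  stride 1/|dx|=3.8637 1/|dy|=1.0353
    cross y-line → (3,2), t=0.3934
    cross y-line → (3,1), t=1.4287
    cross y-line → (3,0), t=2.4640 (wall)
  → r_2 = 2.4640
beam 3: φ=45°, α=300°
  d=(0.5000,-0.8660)  start (3,3)  tX=0.6000 tY=0.4388  stride 1/|dx|=2.0000 1/|dy|=1.1547
    cross y-line → (3,2), t=0.4388
    cross x-line → (4,2), t=0.6000
    cross y-line → (4,1), t=1.5935
    cross x-line → (5,1), t=2.6000 (wall)
  → r_3 = 2.6000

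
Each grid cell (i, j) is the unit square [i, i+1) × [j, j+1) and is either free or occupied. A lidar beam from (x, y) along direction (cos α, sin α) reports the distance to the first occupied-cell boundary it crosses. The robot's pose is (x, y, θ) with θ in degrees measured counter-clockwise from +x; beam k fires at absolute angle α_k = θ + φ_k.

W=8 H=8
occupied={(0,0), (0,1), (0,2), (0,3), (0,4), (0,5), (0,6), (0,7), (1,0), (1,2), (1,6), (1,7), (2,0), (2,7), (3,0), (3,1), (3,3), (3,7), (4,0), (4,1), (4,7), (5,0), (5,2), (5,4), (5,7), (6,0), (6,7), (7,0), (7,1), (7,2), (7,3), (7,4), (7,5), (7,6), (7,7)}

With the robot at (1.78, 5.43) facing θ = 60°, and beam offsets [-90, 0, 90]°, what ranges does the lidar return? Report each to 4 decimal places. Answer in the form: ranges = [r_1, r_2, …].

beam 1: φ=-90°, α=330°
  cosα=0.8660 sinα=-0.5000 | (1,5) | tMaxX 0.2540 tMaxY 0.8600 | tΔX 1.1547 tΔY 2.0000
    t=0.2540 [x] (2,5)
    t=0.8600 [y] (2,4)
    t=1.4087 [x] (3,4)
    t=2.5634 [x] (4,4)
    t=2.8600 [y] (4,3)
    t=3.7181 [x] (5,3)
    t=4.8600 [y] (5,2) — stop
  → r_1 = 4.8600
beam 2: φ=0°, α=60°
  cosα=0.5000 sinα=0.8660 | (1,5) | tMaxX 0.4400 tMaxY 0.6582 | tΔX 2.0000 tΔY 1.1547
    t=0.4400 [x] (2,5)
    t=0.6582 [y] (2,6)
    t=1.8129 [y] (2,7) — stop
  → r_2 = 1.8129
beam 3: φ=90°, α=150°
  cosα=-0.8660 sinα=0.5000 | (1,5) | tMaxX 0.9007 tMaxY 1.1400 | tΔX 1.1547 tΔY 2.0000
    t=0.9007 [x] (0,5) — stop
  → r_3 = 0.9007

ranges = [4.8600, 1.8129, 0.9007]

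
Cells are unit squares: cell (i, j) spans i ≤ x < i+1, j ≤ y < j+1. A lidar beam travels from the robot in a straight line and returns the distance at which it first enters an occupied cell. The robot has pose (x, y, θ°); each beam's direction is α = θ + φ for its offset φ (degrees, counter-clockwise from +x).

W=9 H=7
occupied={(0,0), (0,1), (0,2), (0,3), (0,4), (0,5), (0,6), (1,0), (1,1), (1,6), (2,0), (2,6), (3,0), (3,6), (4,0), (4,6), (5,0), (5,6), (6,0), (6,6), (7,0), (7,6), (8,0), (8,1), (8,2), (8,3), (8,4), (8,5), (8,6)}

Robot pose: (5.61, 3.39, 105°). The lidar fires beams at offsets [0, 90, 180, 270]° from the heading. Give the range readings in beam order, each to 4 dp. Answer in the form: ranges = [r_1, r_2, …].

ranges = [2.7021, 4.7726, 2.4743, 2.4743]

beam 1: φ=0°, α=105°
  cosα=-0.2588 sinα=0.9659 | (5,3) | tMaxX 2.3569 tMaxY 0.6315 | tΔX 3.8637 tΔY 1.0353
    t=0.6315 [y] (5,4)
    t=1.6668 [y] (5,5)
    t=2.3569 [x] (4,5)
    t=2.7021 [y] (4,6) — stop
  → r_1 = 2.7021
beam 2: φ=90°, α=195°
  cosα=-0.9659 sinα=-0.2588 | (5,3) | tMaxX 0.6315 tMaxY 1.5068 | tΔX 1.0353 tΔY 3.8637
    t=0.6315 [x] (4,3)
    t=1.5068 [y] (4,2)
    t=1.6668 [x] (3,2)
    t=2.7021 [x] (2,2)
    t=3.7373 [x] (1,2)
    t=4.7726 [x] (0,2) — stop
  → r_2 = 4.7726
beam 3: φ=180°, α=285°
  cosα=0.2588 sinα=-0.9659 | (5,3) | tMaxX 1.5068 tMaxY 0.4038 | tΔX 3.8637 tΔY 1.0353
    t=0.4038 [y] (5,2)
    t=1.4390 [y] (5,1)
    t=1.5068 [x] (6,1)
    t=2.4743 [y] (6,0) — stop
  → r_3 = 2.4743
beam 4: φ=270°, α=15°
  cosα=0.9659 sinα=0.2588 | (5,3) | tMaxX 0.4038 tMaxY 2.3569 | tΔX 1.0353 tΔY 3.8637
    t=0.4038 [x] (6,3)
    t=1.4390 [x] (7,3)
    t=2.3569 [y] (7,4)
    t=2.4743 [x] (8,4) — stop
  → r_4 = 2.4743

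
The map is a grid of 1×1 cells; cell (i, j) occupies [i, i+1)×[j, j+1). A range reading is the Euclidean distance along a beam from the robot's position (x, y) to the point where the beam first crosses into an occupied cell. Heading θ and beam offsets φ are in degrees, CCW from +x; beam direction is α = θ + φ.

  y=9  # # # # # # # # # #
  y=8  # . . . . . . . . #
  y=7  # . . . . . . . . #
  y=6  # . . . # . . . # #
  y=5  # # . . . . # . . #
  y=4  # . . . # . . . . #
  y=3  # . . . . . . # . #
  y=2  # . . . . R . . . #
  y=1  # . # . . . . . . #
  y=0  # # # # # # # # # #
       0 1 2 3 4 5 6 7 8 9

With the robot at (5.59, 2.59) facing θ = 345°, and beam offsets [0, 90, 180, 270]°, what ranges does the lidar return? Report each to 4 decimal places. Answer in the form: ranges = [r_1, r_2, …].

ranges = [3.5303, 2.4950, 4.7519, 1.6461]

beam 1: φ=0°, α=345°
  dir = (cos 345°, sin 345°) = (0.9659, -0.2588); from cell (5,2)
  next x-line at t=0.4245, next y-line at t=2.2796; Δt_x=1.0353, Δt_y=3.8637
    x: enter (6,2) at t=0.4245
    x: enter (7,2) at t=1.4597
    y: enter (7,1) at t=2.2796
    x: enter (8,1) at t=2.4950
    x: enter (9,1) at t=3.5303 ← occupied
  → r_1 = 3.5303
beam 2: φ=90°, α=75°
  dir = (cos 75°, sin 75°) = (0.2588, 0.9659); from cell (5,2)
  next x-line at t=1.5841, next y-line at t=0.4245; Δt_x=3.8637, Δt_y=1.0353
    y: enter (5,3) at t=0.4245
    y: enter (5,4) at t=1.4597
    x: enter (6,4) at t=1.5841
    y: enter (6,5) at t=2.4950 ← occupied
  → r_2 = 2.4950
beam 3: φ=180°, α=165°
  dir = (cos 165°, sin 165°) = (-0.9659, 0.2588); from cell (5,2)
  next x-line at t=0.6108, next y-line at t=1.5841; Δt_x=1.0353, Δt_y=3.8637
    x: enter (4,2) at t=0.6108
    y: enter (4,3) at t=1.5841
    x: enter (3,3) at t=1.6461
    x: enter (2,3) at t=2.6814
    x: enter (1,3) at t=3.7166
    x: enter (0,3) at t=4.7519 ← occupied
  → r_3 = 4.7519
beam 4: φ=270°, α=255°
  dir = (cos 255°, sin 255°) = (-0.2588, -0.9659); from cell (5,2)
  next x-line at t=2.2796, next y-line at t=0.6108; Δt_x=3.8637, Δt_y=1.0353
    y: enter (5,1) at t=0.6108
    y: enter (5,0) at t=1.6461 ← occupied
  → r_4 = 1.6461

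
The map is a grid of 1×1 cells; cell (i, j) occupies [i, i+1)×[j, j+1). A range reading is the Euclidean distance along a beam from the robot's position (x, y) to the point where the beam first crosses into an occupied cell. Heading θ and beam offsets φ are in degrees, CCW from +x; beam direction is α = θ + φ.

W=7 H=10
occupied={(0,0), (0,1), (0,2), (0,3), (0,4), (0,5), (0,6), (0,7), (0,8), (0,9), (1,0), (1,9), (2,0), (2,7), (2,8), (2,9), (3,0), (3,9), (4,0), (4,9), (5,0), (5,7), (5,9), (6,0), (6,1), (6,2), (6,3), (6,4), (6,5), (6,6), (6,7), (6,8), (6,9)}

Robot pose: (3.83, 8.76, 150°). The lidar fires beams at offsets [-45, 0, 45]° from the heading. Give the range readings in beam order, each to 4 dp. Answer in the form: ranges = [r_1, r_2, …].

ranges = [0.2485, 0.4800, 0.8593]

beam 1: φ=-45°, α=105°
  cosα=-0.2588 sinα=0.9659 | (3,8) | tMaxX 3.2069 tMaxY 0.2485 | tΔX 3.8637 tΔY 1.0353
    t=0.2485 [y] (3,9) — stop
  → r_1 = 0.2485
beam 2: φ=0°, α=150°
  cosα=-0.8660 sinα=0.5000 | (3,8) | tMaxX 0.9584 tMaxY 0.4800 | tΔX 1.1547 tΔY 2.0000
    t=0.4800 [y] (3,9) — stop
  → r_2 = 0.4800
beam 3: φ=45°, α=195°
  cosα=-0.9659 sinα=-0.2588 | (3,8) | tMaxX 0.8593 tMaxY 2.9364 | tΔX 1.0353 tΔY 3.8637
    t=0.8593 [x] (2,8) — stop
  → r_3 = 0.8593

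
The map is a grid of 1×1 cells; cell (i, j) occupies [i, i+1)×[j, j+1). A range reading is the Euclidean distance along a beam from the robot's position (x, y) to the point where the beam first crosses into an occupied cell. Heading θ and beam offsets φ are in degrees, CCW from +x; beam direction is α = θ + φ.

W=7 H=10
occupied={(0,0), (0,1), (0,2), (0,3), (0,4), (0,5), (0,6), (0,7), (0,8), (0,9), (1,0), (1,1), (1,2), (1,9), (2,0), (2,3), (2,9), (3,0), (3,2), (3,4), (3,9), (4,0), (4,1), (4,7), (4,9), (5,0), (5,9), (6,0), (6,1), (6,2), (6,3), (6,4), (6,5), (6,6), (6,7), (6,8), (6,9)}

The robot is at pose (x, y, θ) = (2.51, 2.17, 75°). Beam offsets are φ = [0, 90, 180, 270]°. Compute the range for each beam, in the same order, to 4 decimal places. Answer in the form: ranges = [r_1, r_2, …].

beam 1: φ=0°, α=75°
  dir = (cos 75°, sin 75°) = (0.2588, 0.9659); from cell (2,2)
  next x-line at t=1.8932, next y-line at t=0.8593; Δt_x=3.8637, Δt_y=1.0353
    y: enter (2,3) at t=0.8593 ← occupied
  → r_1 = 0.8593
beam 2: φ=90°, α=165°
  dir = (cos 165°, sin 165°) = (-0.9659, 0.2588); from cell (2,2)
  next x-line at t=0.5280, next y-line at t=3.2069; Δt_x=1.0353, Δt_y=3.8637
    x: enter (1,2) at t=0.5280 ← occupied
  → r_2 = 0.5280
beam 3: φ=180°, α=255°
  dir = (cos 255°, sin 255°) = (-0.2588, -0.9659); from cell (2,2)
  next x-line at t=1.9705, next y-line at t=0.1760; Δt_x=3.8637, Δt_y=1.0353
    y: enter (2,1) at t=0.1760
    y: enter (2,0) at t=1.2113 ← occupied
  → r_3 = 1.2113
beam 4: φ=270°, α=345°
  dir = (cos 345°, sin 345°) = (0.9659, -0.2588); from cell (2,2)
  next x-line at t=0.5073, next y-line at t=0.6568; Δt_x=1.0353, Δt_y=3.8637
    x: enter (3,2) at t=0.5073 ← occupied
  → r_4 = 0.5073

ranges = [0.8593, 0.5280, 1.2113, 0.5073]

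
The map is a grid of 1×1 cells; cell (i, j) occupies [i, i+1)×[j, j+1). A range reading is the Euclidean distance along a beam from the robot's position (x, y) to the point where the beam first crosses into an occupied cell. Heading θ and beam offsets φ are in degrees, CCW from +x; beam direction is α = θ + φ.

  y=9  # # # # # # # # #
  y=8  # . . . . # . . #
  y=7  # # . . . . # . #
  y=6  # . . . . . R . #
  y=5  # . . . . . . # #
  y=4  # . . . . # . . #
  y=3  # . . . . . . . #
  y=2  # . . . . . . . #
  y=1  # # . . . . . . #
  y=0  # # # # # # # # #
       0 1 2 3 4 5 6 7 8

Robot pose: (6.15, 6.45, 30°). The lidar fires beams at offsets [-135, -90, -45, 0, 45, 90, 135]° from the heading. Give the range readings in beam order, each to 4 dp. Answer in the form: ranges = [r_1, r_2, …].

beam 1: φ=-135°, α=255°
  direction (-0.2588, -0.9659); cell (6,6); t to first gridline: x 0.5796, y 0.4659 (then +3.8637 / +1.0353)
    (6,5) via y @ 0.4659
    (5,5) via x @ 0.5796
    (5,4) via y @ 1.5012  # hit
  → r_1 = 1.5012
beam 2: φ=-90°, α=300°
  direction (0.5000, -0.8660); cell (6,6); t to first gridline: x 1.7000, y 0.5196 (then +2.0000 / +1.1547)
    (6,5) via y @ 0.5196
    (6,4) via y @ 1.6743
    (7,4) via x @ 1.7000
    (7,3) via y @ 2.8290
    (8,3) via x @ 3.7000  # hit
  → r_2 = 3.7000
beam 3: φ=-45°, α=345°
  direction (0.9659, -0.2588); cell (6,6); t to first gridline: x 0.8800, y 1.7387 (then +1.0353 / +3.8637)
    (7,6) via x @ 0.8800
    (7,5) via y @ 1.7387  # hit
  → r_3 = 1.7387
beam 4: φ=0°, α=30°
  direction (0.8660, 0.5000); cell (6,6); t to first gridline: x 0.9815, y 1.1000 (then +1.1547 / +2.0000)
    (7,6) via x @ 0.9815
    (7,7) via y @ 1.1000
    (8,7) via x @ 2.1362  # hit
  → r_4 = 2.1362
beam 5: φ=45°, α=75°
  direction (0.2588, 0.9659); cell (6,6); t to first gridline: x 3.2841, y 0.5694 (then +3.8637 / +1.0353)
    (6,7) via y @ 0.5694  # hit
  → r_5 = 0.5694
beam 6: φ=90°, α=120°
  direction (-0.5000, 0.8660); cell (6,6); t to first gridline: x 0.3000, y 0.6351 (then +2.0000 / +1.1547)
    (5,6) via x @ 0.3000
    (5,7) via y @ 0.6351
    (5,8) via y @ 1.7898  # hit
  → r_6 = 1.7898
beam 7: φ=135°, α=165°
  direction (-0.9659, 0.2588); cell (6,6); t to first gridline: x 0.1553, y 2.1250 (then +1.0353 / +3.8637)
    (5,6) via x @ 0.1553
    (4,6) via x @ 1.1906
    (4,7) via y @ 2.1250
    (3,7) via x @ 2.2258
    (2,7) via x @ 3.2611
    (1,7) via x @ 4.2964  # hit
  → r_7 = 4.2964

ranges = [1.5012, 3.7000, 1.7387, 2.1362, 0.5694, 1.7898, 4.2964]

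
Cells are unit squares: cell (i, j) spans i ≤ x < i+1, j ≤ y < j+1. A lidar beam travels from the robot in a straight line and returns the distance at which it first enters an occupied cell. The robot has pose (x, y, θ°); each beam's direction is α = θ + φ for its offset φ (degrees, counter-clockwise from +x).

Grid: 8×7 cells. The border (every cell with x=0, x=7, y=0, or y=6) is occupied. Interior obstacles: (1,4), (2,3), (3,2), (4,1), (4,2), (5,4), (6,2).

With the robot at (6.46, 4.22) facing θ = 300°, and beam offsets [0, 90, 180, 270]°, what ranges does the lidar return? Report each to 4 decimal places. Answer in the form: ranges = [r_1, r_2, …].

ranges = [1.0800, 0.6235, 2.0554, 2.4400]

beam 1: φ=0°, α=300°
  cosα=0.5000 sinα=-0.8660 | (6,4) | tMaxX 1.0800 tMaxY 0.2540 | tΔX 2.0000 tΔY 1.1547
    t=0.2540 [y] (6,3)
    t=1.0800 [x] (7,3) — stop
  → r_1 = 1.0800
beam 2: φ=90°, α=30°
  cosα=0.8660 sinα=0.5000 | (6,4) | tMaxX 0.6235 tMaxY 1.5600 | tΔX 1.1547 tΔY 2.0000
    t=0.6235 [x] (7,4) — stop
  → r_2 = 0.6235
beam 3: φ=180°, α=120°
  cosα=-0.5000 sinα=0.8660 | (6,4) | tMaxX 0.9200 tMaxY 0.9007 | tΔX 2.0000 tΔY 1.1547
    t=0.9007 [y] (6,5)
    t=0.9200 [x] (5,5)
    t=2.0554 [y] (5,6) — stop
  → r_3 = 2.0554
beam 4: φ=270°, α=210°
  cosα=-0.8660 sinα=-0.5000 | (6,4) | tMaxX 0.5312 tMaxY 0.4400 | tΔX 1.1547 tΔY 2.0000
    t=0.4400 [y] (6,3)
    t=0.5312 [x] (5,3)
    t=1.6859 [x] (4,3)
    t=2.4400 [y] (4,2) — stop
  → r_4 = 2.4400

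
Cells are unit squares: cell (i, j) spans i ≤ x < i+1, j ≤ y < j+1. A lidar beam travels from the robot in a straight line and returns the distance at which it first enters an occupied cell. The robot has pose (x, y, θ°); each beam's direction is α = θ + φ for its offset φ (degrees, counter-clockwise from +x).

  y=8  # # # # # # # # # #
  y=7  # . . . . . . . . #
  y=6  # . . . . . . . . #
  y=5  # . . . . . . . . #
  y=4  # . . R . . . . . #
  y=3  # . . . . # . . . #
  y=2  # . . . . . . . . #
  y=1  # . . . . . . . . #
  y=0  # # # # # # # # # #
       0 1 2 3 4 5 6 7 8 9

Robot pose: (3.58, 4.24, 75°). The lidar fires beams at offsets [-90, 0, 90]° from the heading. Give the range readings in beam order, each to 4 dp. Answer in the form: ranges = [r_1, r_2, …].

beam 1: φ=-90°, α=345°
  direction (0.9659, -0.2588); cell (3,4); t to first gridline: x 0.4348, y 0.9273 (then +1.0353 / +3.8637)
    (4,4) via x @ 0.4348
    (4,3) via y @ 0.9273
    (5,3) via x @ 1.4701  # hit
  → r_1 = 1.4701
beam 2: φ=0°, α=75°
  direction (0.2588, 0.9659); cell (3,4); t to first gridline: x 1.6228, y 0.7868 (then +3.8637 / +1.0353)
    (3,5) via y @ 0.7868
    (4,5) via x @ 1.6228
    (4,6) via y @ 1.8221
    (4,7) via y @ 2.8574
    (4,8) via y @ 3.8926  # hit
  → r_2 = 3.8926
beam 3: φ=90°, α=165°
  direction (-0.9659, 0.2588); cell (3,4); t to first gridline: x 0.6005, y 2.9364 (then +1.0353 / +3.8637)
    (2,4) via x @ 0.6005
    (1,4) via x @ 1.6357
    (0,4) via x @ 2.6710  # hit
  → r_3 = 2.6710

ranges = [1.4701, 3.8926, 2.6710]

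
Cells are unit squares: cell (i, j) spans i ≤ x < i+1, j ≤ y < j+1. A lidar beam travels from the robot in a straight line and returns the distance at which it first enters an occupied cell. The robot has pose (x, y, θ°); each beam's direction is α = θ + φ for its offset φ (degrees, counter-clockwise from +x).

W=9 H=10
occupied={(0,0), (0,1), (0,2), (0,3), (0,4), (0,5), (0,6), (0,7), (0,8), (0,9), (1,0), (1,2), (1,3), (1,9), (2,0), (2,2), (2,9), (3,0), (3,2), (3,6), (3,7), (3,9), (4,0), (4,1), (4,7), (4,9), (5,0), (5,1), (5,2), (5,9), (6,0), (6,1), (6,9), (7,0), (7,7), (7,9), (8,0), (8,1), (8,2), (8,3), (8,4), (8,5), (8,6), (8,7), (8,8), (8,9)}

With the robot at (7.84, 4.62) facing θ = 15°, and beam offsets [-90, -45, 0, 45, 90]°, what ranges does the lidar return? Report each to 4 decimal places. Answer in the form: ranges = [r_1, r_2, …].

ranges = [0.6182, 0.1848, 0.1656, 0.3200, 2.4640]

beam 1: φ=-90°, α=285°
  d=(0.2588,-0.9659)  start (7,4)  tX=0.6182 tY=0.6419  stride 1/|dx|=3.8637 1/|dy|=1.0353
    cross x-line → (8,4), t=0.6182 (wall)
  → r_1 = 0.6182
beam 2: φ=-45°, α=330°
  d=(0.8660,-0.5000)  start (7,4)  tX=0.1848 tY=1.2400  stride 1/|dx|=1.1547 1/|dy|=2.0000
    cross x-line → (8,4), t=0.1848 (wall)
  → r_2 = 0.1848
beam 3: φ=0°, α=15°
  d=(0.9659,0.2588)  start (7,4)  tX=0.1656 tY=1.4682  stride 1/|dx|=1.0353 1/|dy|=3.8637
    cross x-line → (8,4), t=0.1656 (wall)
  → r_3 = 0.1656
beam 4: φ=45°, α=60°
  d=(0.5000,0.8660)  start (7,4)  tX=0.3200 tY=0.4388  stride 1/|dx|=2.0000 1/|dy|=1.1547
    cross x-line → (8,4), t=0.3200 (wall)
  → r_4 = 0.3200
beam 5: φ=90°, α=105°
  d=(-0.2588,0.9659)  start (7,4)  tX=3.2455 tY=0.3934  stride 1/|dx|=3.8637 1/|dy|=1.0353
    cross y-line → (7,5), t=0.3934
    cross y-line → (7,6), t=1.4287
    cross y-line → (7,7), t=2.4640 (wall)
  → r_5 = 2.4640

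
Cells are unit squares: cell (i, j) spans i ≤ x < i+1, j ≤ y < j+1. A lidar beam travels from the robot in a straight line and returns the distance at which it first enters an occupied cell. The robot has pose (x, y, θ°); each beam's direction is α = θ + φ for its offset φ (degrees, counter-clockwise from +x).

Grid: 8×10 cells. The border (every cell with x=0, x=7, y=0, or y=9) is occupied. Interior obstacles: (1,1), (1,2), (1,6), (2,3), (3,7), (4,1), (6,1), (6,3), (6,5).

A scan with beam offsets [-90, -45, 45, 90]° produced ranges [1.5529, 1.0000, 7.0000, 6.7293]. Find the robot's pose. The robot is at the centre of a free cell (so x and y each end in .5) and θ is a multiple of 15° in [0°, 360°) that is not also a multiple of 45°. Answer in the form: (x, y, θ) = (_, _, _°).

(x, y, θ) = (3.5, 2.5, 15°)

The pose lattice has 39·16 = 624 candidates. Test each by forward raycasting.
  (4.5, 6.5, 300°): beam 1 = 4.0415 ≠ 1.5529 ✗
  (2.5, 8.5, 15°): beam 1 = 6.7293 ≠ 1.5529 ✗
  (3.5, 4.5, 120°): beam 1 = 2.8868 ≠ 1.5529 ✗
  …
  (3.5, 2.5, 15°): r_1=1.5529, r_2=1.0000, r_3=7.0000, r_4=6.7293 — all match ✓
No second candidate reproduces the full scan.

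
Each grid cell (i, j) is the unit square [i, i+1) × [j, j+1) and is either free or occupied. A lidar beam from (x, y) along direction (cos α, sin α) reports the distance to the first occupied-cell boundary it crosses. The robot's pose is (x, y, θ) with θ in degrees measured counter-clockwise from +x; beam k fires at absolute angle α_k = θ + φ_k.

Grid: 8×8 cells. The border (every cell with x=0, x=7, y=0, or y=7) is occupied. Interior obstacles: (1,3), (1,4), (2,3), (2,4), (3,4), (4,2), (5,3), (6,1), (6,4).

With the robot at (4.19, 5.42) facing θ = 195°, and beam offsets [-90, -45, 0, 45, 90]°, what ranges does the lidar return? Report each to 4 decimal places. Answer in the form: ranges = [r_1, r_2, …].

beam 1: φ=-90°, α=105°
  d=(-0.2588,0.9659)  start (4,5)  tX=0.7341 tY=0.6005  stride 1/|dx|=3.8637 1/|dy|=1.0353
    cross y-line → (4,6), t=0.6005
    cross x-line → (3,6), t=0.7341
    cross y-line → (3,7), t=1.6357 (wall)
  → r_1 = 1.6357
beam 2: φ=-45°, α=150°
  d=(-0.8660,0.5000)  start (4,5)  tX=0.2194 tY=1.1600  stride 1/|dx|=1.1547 1/|dy|=2.0000
    cross x-line → (3,5), t=0.2194
    cross y-line → (3,6), t=1.1600
    cross x-line → (2,6), t=1.3741
    cross x-line → (1,6), t=2.5288
    cross y-line → (1,7), t=3.1600 (wall)
  → r_2 = 3.1600
beam 3: φ=0°, α=195°
  d=(-0.9659,-0.2588)  start (4,5)  tX=0.1967 tY=1.6228  stride 1/|dx|=1.0353 1/|dy|=3.8637
    cross x-line → (3,5), t=0.1967
    cross x-line → (2,5), t=1.2320
    cross y-line → (2,4), t=1.6228 (wall)
  → r_3 = 1.6228
beam 4: φ=45°, α=240°
  d=(-0.5000,-0.8660)  start (4,5)  tX=0.3800 tY=0.4850  stride 1/|dx|=2.0000 1/|dy|=1.1547
    cross x-line → (3,5), t=0.3800
    cross y-line → (3,4), t=0.4850 (wall)
  → r_4 = 0.4850
beam 5: φ=90°, α=285°
  d=(0.2588,-0.9659)  start (4,5)  tX=3.1296 tY=0.4348  stride 1/|dx|=3.8637 1/|dy|=1.0353
    cross y-line → (4,4), t=0.4348
    cross y-line → (4,3), t=1.4701
    cross y-line → (4,2), t=2.5054 (wall)
  → r_5 = 2.5054

ranges = [1.6357, 3.1600, 1.6228, 0.4850, 2.5054]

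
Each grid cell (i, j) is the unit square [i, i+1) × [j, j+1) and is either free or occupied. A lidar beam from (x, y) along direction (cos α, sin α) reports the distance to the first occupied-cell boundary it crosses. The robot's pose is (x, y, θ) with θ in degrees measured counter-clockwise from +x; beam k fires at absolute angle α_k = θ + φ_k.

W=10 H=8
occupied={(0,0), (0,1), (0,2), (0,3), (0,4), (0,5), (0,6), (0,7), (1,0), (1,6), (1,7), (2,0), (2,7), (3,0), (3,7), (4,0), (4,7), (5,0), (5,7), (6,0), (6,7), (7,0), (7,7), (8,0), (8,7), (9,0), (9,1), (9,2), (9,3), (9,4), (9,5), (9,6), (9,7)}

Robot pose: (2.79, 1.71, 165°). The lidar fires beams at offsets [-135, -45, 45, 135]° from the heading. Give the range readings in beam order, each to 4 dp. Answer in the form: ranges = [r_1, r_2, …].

beam 1: φ=-135°, α=30°
  d=(0.8660,0.5000)  start (2,1)  tX=0.2425 tY=0.5800  stride 1/|dx|=1.1547 1/|dy|=2.0000
    cross x-line → (3,1), t=0.2425
    cross y-line → (3,2), t=0.5800
    cross x-line → (4,2), t=1.3972
    cross x-line → (5,2), t=2.5519
    cross y-line → (5,3), t=2.5800
    cross x-line → (6,3), t=3.7066
    cross y-line → (6,4), t=4.5800
    cross x-line → (7,4), t=4.8613
    cross x-line → (8,4), t=6.0160
    cross y-line → (8,5), t=6.5800
    cross x-line → (9,5), t=7.1707 (wall)
  → r_1 = 7.1707
beam 2: φ=-45°, α=120°
  d=(-0.5000,0.8660)  start (2,1)  tX=1.5800 tY=0.3349  stride 1/|dx|=2.0000 1/|dy|=1.1547
    cross y-line → (2,2), t=0.3349
    cross y-line → (2,3), t=1.4896
    cross x-line → (1,3), t=1.5800
    cross y-line → (1,4), t=2.6443
    cross x-line → (0,4), t=3.5800 (wall)
  → r_2 = 3.5800
beam 3: φ=45°, α=210°
  d=(-0.8660,-0.5000)  start (2,1)  tX=0.9122 tY=1.4200  stride 1/|dx|=1.1547 1/|dy|=2.0000
    cross x-line → (1,1), t=0.9122
    cross y-line → (1,0), t=1.4200 (wall)
  → r_3 = 1.4200
beam 4: φ=135°, α=300°
  d=(0.5000,-0.8660)  start (2,1)  tX=0.4200 tY=0.8198  stride 1/|dx|=2.0000 1/|dy|=1.1547
    cross x-line → (3,1), t=0.4200
    cross y-line → (3,0), t=0.8198 (wall)
  → r_4 = 0.8198

ranges = [7.1707, 3.5800, 1.4200, 0.8198]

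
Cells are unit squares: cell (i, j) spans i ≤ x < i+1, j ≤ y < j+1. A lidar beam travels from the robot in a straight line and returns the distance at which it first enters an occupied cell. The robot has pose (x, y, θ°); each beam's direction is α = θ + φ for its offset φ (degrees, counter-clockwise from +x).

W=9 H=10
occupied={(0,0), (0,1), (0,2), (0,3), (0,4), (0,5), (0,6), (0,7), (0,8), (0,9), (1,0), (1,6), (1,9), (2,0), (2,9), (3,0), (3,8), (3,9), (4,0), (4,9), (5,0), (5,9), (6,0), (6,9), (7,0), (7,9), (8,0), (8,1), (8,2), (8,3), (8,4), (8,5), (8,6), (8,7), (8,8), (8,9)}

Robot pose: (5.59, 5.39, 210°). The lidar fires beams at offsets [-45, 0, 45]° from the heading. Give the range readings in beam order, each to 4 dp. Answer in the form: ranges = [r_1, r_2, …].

ranges = [3.7166, 5.3001, 4.5449]

beam 1: φ=-45°, α=165°
  d=(-0.9659,0.2588)  start (5,5)  tX=0.6108 tY=2.3569  stride 1/|dx|=1.0353 1/|dy|=3.8637
    cross x-line → (4,5), t=0.6108
    cross x-line → (3,5), t=1.6461
    cross y-line → (3,6), t=2.3569
    cross x-line → (2,6), t=2.6814
    cross x-line → (1,6), t=3.7166 (wall)
  → r_1 = 3.7166
beam 2: φ=0°, α=210°
  d=(-0.8660,-0.5000)  start (5,5)  tX=0.6813 tY=0.7800  stride 1/|dx|=1.1547 1/|dy|=2.0000
    cross x-line → (4,5), t=0.6813
    cross y-line → (4,4), t=0.7800
    cross x-line → (3,4), t=1.8360
    cross y-line → (3,3), t=2.7800
    cross x-line → (2,3), t=2.9907
    cross x-line → (1,3), t=4.1454
    cross y-line → (1,2), t=4.7800
    cross x-line → (0,2), t=5.3001 (wall)
  → r_2 = 5.3001
beam 3: φ=45°, α=255°
  d=(-0.2588,-0.9659)  start (5,5)  tX=2.2796 tY=0.4038  stride 1/|dx|=3.8637 1/|dy|=1.0353
    cross y-line → (5,4), t=0.4038
    cross y-line → (5,3), t=1.4390
    cross x-line → (4,3), t=2.2796
    cross y-line → (4,2), t=2.4743
    cross y-line → (4,1), t=3.5096
    cross y-line → (4,0), t=4.5449 (wall)
  → r_3 = 4.5449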